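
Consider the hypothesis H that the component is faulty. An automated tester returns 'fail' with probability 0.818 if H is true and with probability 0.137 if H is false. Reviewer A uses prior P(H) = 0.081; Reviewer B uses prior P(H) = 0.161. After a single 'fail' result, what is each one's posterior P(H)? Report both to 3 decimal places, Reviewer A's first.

P('+'|H) = 0.818, P('+'|¬H) = 0.137.
Reviewer A: numerator 0.818·0.081 = 0.066258; evidence = 0.066258+0.137·0.919 = 0.19216; posterior = 0.345.
Reviewer B: numerator 0.818·0.161 = 0.13170; evidence = 0.13170+0.137·0.839 = 0.24664; posterior = 0.534.

Reviewer A: 0.345; Reviewer B: 0.534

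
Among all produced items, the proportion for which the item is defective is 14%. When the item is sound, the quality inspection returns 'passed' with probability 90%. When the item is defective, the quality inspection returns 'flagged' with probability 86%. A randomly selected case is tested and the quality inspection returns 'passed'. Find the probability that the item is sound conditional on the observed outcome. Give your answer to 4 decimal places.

Write H for 'the item is defective'. Prior odds H:¬H = 0.14/0.86 = 0.16279. For the 'passed' outcome, the likelihood ratio is 0.14/0.9 = 0.15556.
Posterior odds = 0.16279 × 0.15556 = 0.025323, so P(H|E) = 0.025323/(1+0.025323) = 0.0247. Then P(¬H|E) = 1 − 0.0247 = 0.9753.

P(¬H | E) ≈ 0.9753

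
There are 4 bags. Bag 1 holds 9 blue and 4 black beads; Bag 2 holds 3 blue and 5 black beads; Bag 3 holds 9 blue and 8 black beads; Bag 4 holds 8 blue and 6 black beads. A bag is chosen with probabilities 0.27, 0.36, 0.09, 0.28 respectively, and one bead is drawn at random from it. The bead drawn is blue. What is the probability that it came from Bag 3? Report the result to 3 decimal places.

Tabulate prior·likelihood by source: [1] prior 0.27, lik 0.6923, product 0.1869; [2] prior 0.36, lik 0.375, product 0.1350; [3] prior 0.09, lik 0.5294, product 0.04765; [4] prior 0.28, lik 0.5714, product 0.1600.
Normalizing constant = 0.52957; the posterior for Bag 3 is its product over the sum, 0.04765/0.52957 = 0.090.

Posterior probability ≈ 0.090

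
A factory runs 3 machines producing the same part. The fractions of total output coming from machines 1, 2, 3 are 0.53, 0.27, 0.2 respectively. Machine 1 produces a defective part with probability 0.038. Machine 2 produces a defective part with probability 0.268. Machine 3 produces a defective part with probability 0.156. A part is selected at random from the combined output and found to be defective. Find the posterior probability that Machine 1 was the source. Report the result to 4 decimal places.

Posterior probability ≈ 0.1628

P(defective|M1) = 0.038; P(defective|M2) = 0.268; P(defective|M3) = 0.156.
Prior × likelihood for each source: 0.53·0.038=0.02014, 0.27·0.268=0.07236, 0.2·0.156=0.03120. Summing gives P(defective) = 0.12370.
P(Machine 1 | defective) = 0.02014 / 0.12370 = 0.1628.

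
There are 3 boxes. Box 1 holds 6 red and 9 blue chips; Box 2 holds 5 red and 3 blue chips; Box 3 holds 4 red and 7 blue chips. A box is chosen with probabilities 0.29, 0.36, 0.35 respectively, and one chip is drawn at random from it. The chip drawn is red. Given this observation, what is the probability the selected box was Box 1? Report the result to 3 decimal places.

Posterior probability ≈ 0.248

P(red|Box 1) = 0.4; P(red|Box 2) = 0.625; P(red|Box 3) = 0.3636.
Prior × likelihood for each source: 0.29·0.4=0.1160, 0.36·0.625=0.2250, 0.35·0.3636=0.1273. Summing gives P(red) = 0.46827.
P(Box 1 | red) = 0.1160 / 0.46827 = 0.248.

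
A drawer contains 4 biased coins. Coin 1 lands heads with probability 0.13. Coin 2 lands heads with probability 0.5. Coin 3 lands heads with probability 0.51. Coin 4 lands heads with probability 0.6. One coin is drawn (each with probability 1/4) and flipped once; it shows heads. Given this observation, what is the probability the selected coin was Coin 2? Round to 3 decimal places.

Posterior probability ≈ 0.287

P(heads|C1) = 0.13; P(heads|C2) = 0.5; P(heads|C3) = 0.51; P(heads|C4) = 0.6.
Prior × likelihood for each source: 0.25·0.13=0.03250, 0.25·0.5=0.1250, 0.25·0.51=0.1275, 0.25·0.6=0.1500. Summing gives P(heads) = 0.43500.
P(Coin 2 | heads) = 0.1250 / 0.43500 = 0.287.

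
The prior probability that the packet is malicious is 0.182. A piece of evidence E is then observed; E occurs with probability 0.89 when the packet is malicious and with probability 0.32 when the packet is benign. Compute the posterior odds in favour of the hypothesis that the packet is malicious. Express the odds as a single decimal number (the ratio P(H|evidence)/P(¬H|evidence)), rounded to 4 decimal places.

Prior odds = 0.182/(1−0.182) = 0.22249.
Likelihood ratio for E = 0.89/0.32 = 2.7812.
Posterior odds = prior odds × LR = 0.61881.

Posterior odds ≈ 0.6188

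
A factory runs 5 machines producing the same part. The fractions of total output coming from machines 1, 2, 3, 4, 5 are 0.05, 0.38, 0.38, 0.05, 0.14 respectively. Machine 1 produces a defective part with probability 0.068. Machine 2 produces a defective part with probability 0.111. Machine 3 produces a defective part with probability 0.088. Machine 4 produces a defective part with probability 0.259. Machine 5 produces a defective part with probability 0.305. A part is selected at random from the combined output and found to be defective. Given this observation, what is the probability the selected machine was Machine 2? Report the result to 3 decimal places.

P(defective|M1) = 0.068; P(defective|M2) = 0.111; P(defective|M3) = 0.088; P(defective|M4) = 0.259; P(defective|M5) = 0.305.
Prior × likelihood for each source: 0.05·0.068=0.003400, 0.38·0.111=0.04218, 0.38·0.088=0.03344, 0.05·0.259=0.01295, 0.14·0.305=0.04270. Summing gives P(defective) = 0.13467.
P(Machine 2 | defective) = 0.04218 / 0.13467 = 0.313.

Posterior probability ≈ 0.313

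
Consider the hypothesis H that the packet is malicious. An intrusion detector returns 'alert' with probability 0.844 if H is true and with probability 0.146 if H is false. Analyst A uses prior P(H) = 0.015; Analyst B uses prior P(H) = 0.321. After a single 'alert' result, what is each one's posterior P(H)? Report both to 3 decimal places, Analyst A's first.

Analyst A: 0.081; Analyst B: 0.732

P('+'|H) = 0.844, P('+'|¬H) = 0.146.
Analyst A: numerator 0.844·0.015 = 0.012660; evidence = 0.012660+0.146·0.985 = 0.15647; posterior = 0.081.
Analyst B: numerator 0.844·0.321 = 0.27092; evidence = 0.27092+0.146·0.679 = 0.37006; posterior = 0.732.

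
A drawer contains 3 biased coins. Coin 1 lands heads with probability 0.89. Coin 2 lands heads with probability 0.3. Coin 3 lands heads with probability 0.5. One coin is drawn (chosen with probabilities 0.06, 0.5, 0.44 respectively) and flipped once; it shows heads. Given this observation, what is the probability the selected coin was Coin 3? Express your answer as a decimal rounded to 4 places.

P(heads|C1) = 0.89; P(heads|C2) = 0.3; P(heads|C3) = 0.5.
Prior × likelihood for each source: 0.06·0.89=0.05340, 0.5·0.3=0.1500, 0.44·0.5=0.2200. Summing gives P(heads) = 0.42340.
P(Coin 3 | heads) = 0.2200 / 0.42340 = 0.5196.

Posterior probability ≈ 0.5196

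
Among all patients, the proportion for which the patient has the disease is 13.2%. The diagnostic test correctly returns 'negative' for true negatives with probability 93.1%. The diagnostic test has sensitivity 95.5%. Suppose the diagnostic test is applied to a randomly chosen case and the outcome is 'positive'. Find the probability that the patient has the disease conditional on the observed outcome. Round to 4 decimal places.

Let H be the event that the patient has the disease. P(H) = 0.132, so P(¬H) = 0.868. With E the 'positive' result, P(E|H) = 0.955 and P(E|¬H) = 0.069.
P(E) = 0.955·0.132 + 0.069·0.868 = 0.12606 + 0.059892 = 0.18595.
By Bayes' theorem, P(H|E) = 0.12606 / 0.18595 = 0.6779.

P(H | E) ≈ 0.6779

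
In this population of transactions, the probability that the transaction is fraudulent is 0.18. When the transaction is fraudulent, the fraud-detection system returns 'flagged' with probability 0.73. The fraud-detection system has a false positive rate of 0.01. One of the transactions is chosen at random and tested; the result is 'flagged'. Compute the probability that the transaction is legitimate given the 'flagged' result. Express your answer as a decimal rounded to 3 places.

Write H for 'the transaction is fraudulent'. Prior odds H:¬H = 0.18/0.82 = 0.21951. For the 'flagged' outcome, the likelihood ratio is 0.73/0.01 = 73.000.
Posterior odds = 0.21951 × 73.000 = 16.024, so P(H|E) = 16.024/(1+16.024) = 0.941. Then P(¬H|E) = 1 − 0.941 = 0.059.

P(¬H | E) ≈ 0.059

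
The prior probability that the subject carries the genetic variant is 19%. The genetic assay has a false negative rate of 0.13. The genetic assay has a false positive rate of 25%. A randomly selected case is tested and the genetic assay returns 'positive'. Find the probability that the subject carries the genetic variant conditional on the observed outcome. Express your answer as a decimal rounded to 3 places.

P(H | E) ≈ 0.449

Write H for 'the subject carries the genetic variant'. Prior odds H:¬H = 0.19/0.81 = 0.23457. For the 'positive' outcome, the likelihood ratio is 0.87/0.25 = 3.4800.
Posterior odds = 0.23457 × 3.4800 = 0.81630, so P(H|E) = 0.81630/(1+0.81630) = 0.449.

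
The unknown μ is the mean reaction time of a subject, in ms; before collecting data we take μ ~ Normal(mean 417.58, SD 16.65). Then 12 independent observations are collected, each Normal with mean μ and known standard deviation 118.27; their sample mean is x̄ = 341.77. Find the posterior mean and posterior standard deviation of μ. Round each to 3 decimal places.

Posterior mean ≈ 403.014; posterior SD ≈ 14.965

With known σ, the Normal prior is conjugate. Weight on the data is w = (n/σ²)/(n/σ² + 1/τ₀²) = 0.00085789/(0.00085789+0.00360721) = 0.19213.
Posterior mean = w·x̄ + (1−w)·μ₀ = 0.19213·341.77 + 0.80787·417.58 = 403.014. Posterior variance = 1/(0.00085789+0.00360721) = 223.959, so SD = 14.965.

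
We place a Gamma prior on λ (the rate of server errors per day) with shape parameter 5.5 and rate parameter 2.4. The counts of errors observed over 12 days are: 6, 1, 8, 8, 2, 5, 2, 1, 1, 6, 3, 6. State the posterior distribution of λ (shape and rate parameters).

The Poisson likelihood adds the total count to the shape and the number of exposure periods to the rate. Here ∑xᵢ = 49 and n = 12, so shape 5.5→54.5 and rate 2.4→14.4.

Posterior: Gamma(shape=54.5, rate=14.4)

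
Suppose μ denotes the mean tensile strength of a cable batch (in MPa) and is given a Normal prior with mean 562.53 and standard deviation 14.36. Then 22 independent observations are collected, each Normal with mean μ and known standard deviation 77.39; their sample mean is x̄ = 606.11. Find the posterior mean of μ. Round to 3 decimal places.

With known σ, the Normal prior is conjugate. Weight on the data is w = (n/σ²)/(n/σ² + 1/τ₀²) = 0.00367327/(0.00367327+0.00484943) = 0.43100.
Posterior mean = w·x̄ + (1−w)·μ₀ = 0.43100·606.11 + 0.56900·562.53 = 581.313.

Posterior mean ≈ 581.313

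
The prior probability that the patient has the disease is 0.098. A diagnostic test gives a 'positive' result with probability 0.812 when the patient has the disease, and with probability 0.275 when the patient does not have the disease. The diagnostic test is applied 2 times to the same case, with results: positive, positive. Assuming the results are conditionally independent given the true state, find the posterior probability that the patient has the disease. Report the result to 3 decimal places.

Let H be the event that the patient has the disease; start with P(H) = 0.098. P('positive'|H) = 0.812, P('positive'|¬H) = 0.275.
Update on result 1 ('positive'): P(H) ← 0.812·0.0980 / (0.812·0.0980 + 0.275·0.9020) = 0.079576/0.32763 = 0.2429.
Update on result 2 ('positive'): P(H) ← 0.812·0.2429 / (0.812·0.2429 + 0.275·0.7571) = 0.19722/0.40543 = 0.4865.

Posterior P(H) ≈ 0.486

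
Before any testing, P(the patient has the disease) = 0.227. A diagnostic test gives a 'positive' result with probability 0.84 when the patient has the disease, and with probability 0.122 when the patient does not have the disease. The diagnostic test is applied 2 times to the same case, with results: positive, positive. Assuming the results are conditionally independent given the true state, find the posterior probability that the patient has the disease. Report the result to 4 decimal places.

Posterior P(H) ≈ 0.9330

With H the event that the patient has the disease, the joint likelihood of the observed sequence is P(data|H) = 0.84·0.84 = 0.70560 and P(data|¬H) = 0.122·0.122 = 0.014884.
Bayes: P(H|data) = 0.227·0.70560 / (0.227·0.70560 + 0.773·0.014884) = 0.16017/0.17168 = 0.9330.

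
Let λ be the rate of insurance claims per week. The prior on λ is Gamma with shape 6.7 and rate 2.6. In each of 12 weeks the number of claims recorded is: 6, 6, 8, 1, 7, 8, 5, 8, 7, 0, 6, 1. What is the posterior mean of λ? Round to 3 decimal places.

Posterior mean ≈ 4.774

The Poisson likelihood adds the total count to the shape and the number of exposure periods to the rate. Here ∑xᵢ = 63 and n = 12, so shape 6.7→69.7 and rate 2.6→14.6.
E[λ | data] = 69.7/14.6 = 4.774.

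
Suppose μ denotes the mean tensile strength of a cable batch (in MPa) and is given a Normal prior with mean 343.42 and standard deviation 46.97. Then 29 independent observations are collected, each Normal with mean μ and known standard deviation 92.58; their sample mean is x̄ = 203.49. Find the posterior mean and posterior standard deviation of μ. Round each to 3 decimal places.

Posterior mean ≈ 220.021; posterior SD ≈ 16.144

With known σ, the Normal prior is conjugate. Weight on the data is w = (n/σ²)/(n/σ² + 1/τ₀²) = 0.00338348/(0.00338348+0.00045327) = 0.88186.
Posterior mean = w·x̄ + (1−w)·μ₀ = 0.88186·203.49 + 0.11814·343.42 = 220.021. Posterior variance = 1/(0.00338348+0.00045327) = 260.637, so SD = 16.144.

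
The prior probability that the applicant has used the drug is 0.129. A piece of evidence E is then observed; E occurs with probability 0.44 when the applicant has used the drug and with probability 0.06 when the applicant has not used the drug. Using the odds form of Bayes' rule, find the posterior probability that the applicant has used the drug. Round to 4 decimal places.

Posterior probability ≈ 0.5206

Prior odds = 0.129/(1−0.129) = 0.14811. In log-odds, ln(0.14811) = -1.9098.
Add log likelihood ratio: ln(7.3333) = 1.9924.
Posterior log-odds = 0.082601, so posterior odds = exp(0.082601) = 1.0861. Converting, P(H|E) = 1.0861/2.0861 = 0.5206.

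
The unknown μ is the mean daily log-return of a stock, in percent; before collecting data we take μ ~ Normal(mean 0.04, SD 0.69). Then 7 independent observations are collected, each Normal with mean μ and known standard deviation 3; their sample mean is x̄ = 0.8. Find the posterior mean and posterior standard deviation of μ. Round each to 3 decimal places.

Posterior mean ≈ 0.245; posterior SD ≈ 0.589

Prior precision 1/τ₀² = 1/0.69² = 2.10040; data precision n/σ² = 7/3² = 0.777778.
Posterior precision = 2.10040 + 0.777778 = 2.87818, giving posterior SD = 1/√2.87818 = 0.589.
Posterior mean = (2.10040·0.04 + 0.777778·0.8) / 2.87818 = 0.245.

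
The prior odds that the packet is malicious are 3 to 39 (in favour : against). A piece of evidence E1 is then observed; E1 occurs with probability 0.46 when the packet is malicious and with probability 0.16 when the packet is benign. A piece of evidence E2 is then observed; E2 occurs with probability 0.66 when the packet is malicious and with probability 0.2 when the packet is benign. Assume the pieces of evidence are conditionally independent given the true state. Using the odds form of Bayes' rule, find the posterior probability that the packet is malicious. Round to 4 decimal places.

Posterior probability ≈ 0.4219

Prior odds = 3/39 = 0.076923.
Likelihood ratio for E1 = 0.46/0.16 = 2.8750.
Likelihood ratio for E2 = 0.66/0.2 = 3.3000.
Posterior odds = prior odds × LR₁ × LR₂ = 0.72981.
Posterior probability = odds/(1+odds) = 0.72981/1.7298 = 0.4219.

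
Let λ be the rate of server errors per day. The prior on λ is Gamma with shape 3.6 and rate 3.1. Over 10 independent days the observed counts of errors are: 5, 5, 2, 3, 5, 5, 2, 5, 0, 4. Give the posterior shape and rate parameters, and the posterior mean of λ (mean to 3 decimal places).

Posterior: Gamma(shape=39.6, rate=13.1); mean ≈ 3.023

Total count ∑xᵢ = 36 over n = 10 days.
Gamma is conjugate to the Poisson likelihood: posterior is Gamma(shape = 3.6+36 = 39.6, rate = 3.1+10 = 13.1).
Posterior mean = shape/rate = 39.6/13.1 = 3.023.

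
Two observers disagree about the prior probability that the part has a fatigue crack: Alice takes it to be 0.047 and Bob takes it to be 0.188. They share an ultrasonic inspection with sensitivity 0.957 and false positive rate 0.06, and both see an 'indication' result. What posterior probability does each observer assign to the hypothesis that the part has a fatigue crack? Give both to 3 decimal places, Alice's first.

The likelihood ratio for an 'indication' result is 0.957/0.06 = 15.950.
Alice: prior odds 0.047/0.953 = 0.049318; posterior odds 0.78662; posterior probability 0.440.
Bob: prior odds 0.188/0.812 = 0.23153; posterior odds 3.6929; posterior probability 0.787.

Alice: 0.440; Bob: 0.787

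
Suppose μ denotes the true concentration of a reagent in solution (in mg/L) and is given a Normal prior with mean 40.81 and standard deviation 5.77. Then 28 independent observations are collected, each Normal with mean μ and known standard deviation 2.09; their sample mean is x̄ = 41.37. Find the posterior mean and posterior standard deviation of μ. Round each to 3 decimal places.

Prior precision 1/τ₀² = 1/5.77² = 0.0300364; data precision n/σ² = 28/2.09² = 6.41011.
Posterior precision = 0.0300364 + 6.41011 = 6.44015, giving posterior SD = 1/√6.44015 = 0.394.
Posterior mean = (0.0300364·40.81 + 6.41011·41.37) / 6.44015 = 41.367.

Posterior mean ≈ 41.367; posterior SD ≈ 0.394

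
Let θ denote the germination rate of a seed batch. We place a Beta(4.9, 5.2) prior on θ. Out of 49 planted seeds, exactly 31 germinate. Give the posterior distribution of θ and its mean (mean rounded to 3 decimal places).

Observing 31 successes and 18 failures updates Beta(4.9, 5.2) by adding the success and failure counts to the two shape parameters: α = 4.9+31 = 35.9, β = 5.2+18 = 23.2.
Posterior mean = α/(α+β) = 35.9/59.1 = 0.607.

Posterior: Beta(35.9, 23.2); mean ≈ 0.607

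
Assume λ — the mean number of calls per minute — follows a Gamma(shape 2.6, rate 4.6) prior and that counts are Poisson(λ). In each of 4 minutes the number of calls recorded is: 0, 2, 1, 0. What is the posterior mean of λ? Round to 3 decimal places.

The Poisson likelihood adds the total count to the shape and the number of exposure periods to the rate. Here ∑xᵢ = 3 and n = 4, so shape 2.6→5.6 and rate 4.6→8.6.
Posterior mean = shape/rate = 5.6/8.6 = 0.651.

Posterior mean ≈ 0.651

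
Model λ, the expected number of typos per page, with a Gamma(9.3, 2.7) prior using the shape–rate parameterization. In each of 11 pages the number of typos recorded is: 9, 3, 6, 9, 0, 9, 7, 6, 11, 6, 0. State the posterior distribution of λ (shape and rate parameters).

The Poisson likelihood adds the total count to the shape and the number of exposure periods to the rate. Here ∑xᵢ = 66 and n = 11, so shape 9.3→75.3 and rate 2.7→13.7.

Posterior: Gamma(shape=75.3, rate=13.7)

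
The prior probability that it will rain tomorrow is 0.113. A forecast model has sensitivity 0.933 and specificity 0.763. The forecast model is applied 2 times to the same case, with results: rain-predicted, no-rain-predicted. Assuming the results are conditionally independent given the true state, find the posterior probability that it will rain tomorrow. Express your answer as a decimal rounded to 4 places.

With H the event that it will rain tomorrow, the joint likelihood of the observed sequence is P(data|H) = 0.933·0.067 = 0.062511 and P(data|¬H) = 0.237·0.763 = 0.18083.
Bayes: P(H|data) = 0.113·0.062511 / (0.113·0.062511 + 0.887·0.18083) = 0.0070637/0.16746 = 0.0422.

Posterior P(H) ≈ 0.0422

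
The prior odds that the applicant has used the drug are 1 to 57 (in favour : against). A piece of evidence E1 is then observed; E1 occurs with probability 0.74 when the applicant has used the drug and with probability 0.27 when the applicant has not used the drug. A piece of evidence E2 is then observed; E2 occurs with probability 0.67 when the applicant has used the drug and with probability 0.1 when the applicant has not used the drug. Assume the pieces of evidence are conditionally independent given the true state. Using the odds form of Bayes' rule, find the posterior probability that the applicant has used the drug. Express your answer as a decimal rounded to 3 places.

Prior odds = 1/57 = 0.017544. In log-odds, ln(0.017544) = -4.0431.
Add log likelihood ratios: ln(2.7407) + ln(6.7000) = 2.9103.
Posterior log-odds = -1.1327, so posterior odds = exp(-1.1327) = 0.32216. Converting, P(H|E) = 0.32216/1.3222 = 0.244.

Posterior probability ≈ 0.244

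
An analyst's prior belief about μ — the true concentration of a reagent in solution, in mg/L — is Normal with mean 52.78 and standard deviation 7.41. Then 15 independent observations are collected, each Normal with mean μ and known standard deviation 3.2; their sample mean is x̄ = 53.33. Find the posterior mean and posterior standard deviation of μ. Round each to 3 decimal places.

Prior precision 1/τ₀² = 1/7.41² = 0.0182122; data precision n/σ² = 15/3.2² = 1.46484.
Posterior precision = 0.0182122 + 1.46484 = 1.48306, giving posterior SD = 1/√1.48306 = 0.821.
Posterior mean = (0.0182122·52.78 + 1.46484·53.33) / 1.48306 = 53.323.

Posterior mean ≈ 53.323; posterior SD ≈ 0.821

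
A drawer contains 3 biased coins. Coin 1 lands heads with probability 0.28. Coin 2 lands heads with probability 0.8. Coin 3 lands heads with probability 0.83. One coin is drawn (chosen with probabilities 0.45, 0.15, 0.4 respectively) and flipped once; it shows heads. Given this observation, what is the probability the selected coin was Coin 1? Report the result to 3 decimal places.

Tabulate prior·likelihood by source: [1] prior 0.45, lik 0.28, product 0.1260; [2] prior 0.15, lik 0.8, product 0.1200; [3] prior 0.4, lik 0.83, product 0.3320.
Normalizing constant = 0.57800; the posterior for Coin 1 is its product over the sum, 0.1260/0.57800 = 0.218.

Posterior probability ≈ 0.218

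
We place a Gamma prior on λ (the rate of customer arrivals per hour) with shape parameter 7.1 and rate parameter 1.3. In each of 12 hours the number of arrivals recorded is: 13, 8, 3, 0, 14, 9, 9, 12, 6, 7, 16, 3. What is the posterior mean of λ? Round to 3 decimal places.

Posterior mean ≈ 8.053

The Poisson likelihood adds the total count to the shape and the number of exposure periods to the rate. Here ∑xᵢ = 100 and n = 12, so shape 7.1→107.1 and rate 1.3→13.3.
E[λ | data] = 107.1/13.3 = 8.053.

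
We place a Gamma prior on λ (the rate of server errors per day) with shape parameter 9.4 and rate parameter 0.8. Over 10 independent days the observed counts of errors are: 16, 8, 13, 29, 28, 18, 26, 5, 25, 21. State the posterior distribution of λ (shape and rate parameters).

The Poisson likelihood adds the total count to the shape and the number of exposure periods to the rate. Here ∑xᵢ = 189 and n = 10, so shape 9.4→198.4 and rate 0.8→10.8.

Posterior: Gamma(shape=198.4, rate=10.8)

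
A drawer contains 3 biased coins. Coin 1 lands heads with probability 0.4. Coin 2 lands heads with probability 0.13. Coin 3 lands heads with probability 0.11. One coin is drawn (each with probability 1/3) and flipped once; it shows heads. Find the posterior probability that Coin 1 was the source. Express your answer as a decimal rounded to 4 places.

Posterior probability ≈ 0.6250

Tabulate prior·likelihood by source: [1] prior 0.333333, lik 0.4, product 0.1333; [2] prior 0.333333, lik 0.13, product 0.04333; [3] prior 0.333333, lik 0.11, product 0.03667.
Normalizing constant = 0.21333; the posterior for Coin 1 is its product over the sum, 0.1333/0.21333 = 0.6250.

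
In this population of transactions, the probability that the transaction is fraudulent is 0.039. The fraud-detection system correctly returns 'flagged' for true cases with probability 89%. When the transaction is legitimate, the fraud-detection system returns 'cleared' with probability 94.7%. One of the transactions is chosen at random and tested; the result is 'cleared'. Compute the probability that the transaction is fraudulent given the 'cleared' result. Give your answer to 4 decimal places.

Let H be the event that the transaction is fraudulent. P(H) = 0.039, so P(¬H) = 0.961. With E the 'cleared' result, P(E|H) = 0.11 and P(E|¬H) = 0.947.
P(E) = 0.11·0.039 + 0.947·0.961 = 0.0042900 + 0.91007 = 0.91436.
By Bayes' theorem, P(H|E) = 0.0042900 / 0.91436 = 0.0047.

P(H | E) ≈ 0.0047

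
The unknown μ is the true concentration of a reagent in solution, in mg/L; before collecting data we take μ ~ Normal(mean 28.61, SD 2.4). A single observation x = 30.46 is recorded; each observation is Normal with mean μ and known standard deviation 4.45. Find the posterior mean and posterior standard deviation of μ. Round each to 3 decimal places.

With known σ, the Normal prior is conjugate. Weight on the data is w = (n/σ²)/(n/σ² + 1/τ₀²) = 0.0504987/(0.0504987+0.173611) = 0.22533.
Posterior mean = w·x̄ + (1−w)·μ₀ = 0.22533·30.46 + 0.77467·28.61 = 29.027. Posterior variance = 1/(0.0504987+0.173611) = 4.46210, so SD = 2.112.

Posterior mean ≈ 29.027; posterior SD ≈ 2.112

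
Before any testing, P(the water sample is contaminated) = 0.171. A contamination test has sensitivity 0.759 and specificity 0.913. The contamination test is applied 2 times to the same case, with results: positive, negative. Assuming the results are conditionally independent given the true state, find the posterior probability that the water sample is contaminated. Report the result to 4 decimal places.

Let H be the event that the water sample is contaminated; start with P(H) = 0.171. P('positive'|H) = 0.759, P('positive'|¬H) = 0.087.
Update on result 1 ('positive'): P(H) ← 0.759·0.1710 / (0.759·0.1710 + 0.087·0.8290) = 0.12979/0.20191 = 0.6428.
Update on result 2 ('negative'): P(H) ← 0.241·0.6428 / (0.241·0.6428 + 0.913·0.3572) = 0.15491/0.48104 = 0.3220.

Posterior P(H) ≈ 0.3220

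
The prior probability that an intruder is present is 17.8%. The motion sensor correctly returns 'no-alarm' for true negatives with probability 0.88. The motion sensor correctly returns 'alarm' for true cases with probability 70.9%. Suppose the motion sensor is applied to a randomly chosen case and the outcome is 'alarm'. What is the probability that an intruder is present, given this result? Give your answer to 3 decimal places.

P(H | E) ≈ 0.561

Write H for 'an intruder is present'. Prior odds H:¬H = 0.178/0.822 = 0.21655. For the 'alarm' outcome, the likelihood ratio is 0.709/0.12 = 5.9083.
Posterior odds = 0.21655 × 5.9083 = 1.2794, so P(H|E) = 1.2794/(1+1.2794) = 0.561.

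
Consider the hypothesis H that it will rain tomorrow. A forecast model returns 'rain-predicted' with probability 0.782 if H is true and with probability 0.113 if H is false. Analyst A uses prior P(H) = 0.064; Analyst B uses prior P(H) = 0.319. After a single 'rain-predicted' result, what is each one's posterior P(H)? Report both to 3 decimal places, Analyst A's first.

Analyst A: 0.321; Analyst B: 0.764

P('+'|H) = 0.782, P('+'|¬H) = 0.113.
Analyst A: numerator 0.782·0.064 = 0.050048; evidence = 0.050048+0.113·0.936 = 0.15582; posterior = 0.321.
Analyst B: numerator 0.782·0.319 = 0.24946; evidence = 0.24946+0.113·0.681 = 0.32641; posterior = 0.764.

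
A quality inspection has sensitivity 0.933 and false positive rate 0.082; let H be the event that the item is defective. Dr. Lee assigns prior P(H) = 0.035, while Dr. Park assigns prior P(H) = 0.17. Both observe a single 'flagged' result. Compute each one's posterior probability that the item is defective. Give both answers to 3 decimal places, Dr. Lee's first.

P('+'|H) = 0.933, P('+'|¬H) = 0.082.
Dr. Lee: numerator 0.933·0.035 = 0.032655; evidence = 0.032655+0.082·0.965 = 0.11179; posterior = 0.292.
Dr. Park: numerator 0.933·0.17 = 0.15861; evidence = 0.15861+0.082·0.83 = 0.22667; posterior = 0.700.

Dr. Lee: 0.292; Dr. Park: 0.700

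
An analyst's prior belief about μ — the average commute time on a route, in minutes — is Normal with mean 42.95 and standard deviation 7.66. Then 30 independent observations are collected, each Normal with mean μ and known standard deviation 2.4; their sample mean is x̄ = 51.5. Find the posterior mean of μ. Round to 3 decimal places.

With known σ, the Normal prior is conjugate. Weight on the data is w = (n/σ²)/(n/σ² + 1/τ₀²) = 5.20833/(5.20833+0.0170429) = 0.99674.
Posterior mean = w·x̄ + (1−w)·μ₀ = 0.99674·51.5 + 0.0032616·42.95 = 51.472.

Posterior mean ≈ 51.472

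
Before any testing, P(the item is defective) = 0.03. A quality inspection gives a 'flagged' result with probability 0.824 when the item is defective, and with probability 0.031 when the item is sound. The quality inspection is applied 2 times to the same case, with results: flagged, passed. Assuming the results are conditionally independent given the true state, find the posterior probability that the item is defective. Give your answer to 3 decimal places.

With H the event that the item is defective, the joint likelihood of the observed sequence is P(data|H) = 0.824·0.176 = 0.14502 and P(data|¬H) = 0.031·0.969 = 0.030039.
Bayes: P(H|data) = 0.03·0.14502 / (0.03·0.14502 + 0.97·0.030039) = 0.0043507/0.033489 = 0.1299.

Posterior P(H) ≈ 0.130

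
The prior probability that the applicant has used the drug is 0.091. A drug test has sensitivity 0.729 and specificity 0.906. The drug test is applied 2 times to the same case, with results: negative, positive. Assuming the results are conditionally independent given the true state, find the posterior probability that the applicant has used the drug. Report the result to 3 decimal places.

With H the event that the applicant has used the drug, the joint likelihood of the observed sequence is P(data|H) = 0.271·0.729 = 0.19756 and P(data|¬H) = 0.906·0.094 = 0.085164.
Bayes: P(H|data) = 0.091·0.19756 / (0.091·0.19756 + 0.909·0.085164) = 0.017978/0.095392 = 0.1885.

Posterior P(H) ≈ 0.188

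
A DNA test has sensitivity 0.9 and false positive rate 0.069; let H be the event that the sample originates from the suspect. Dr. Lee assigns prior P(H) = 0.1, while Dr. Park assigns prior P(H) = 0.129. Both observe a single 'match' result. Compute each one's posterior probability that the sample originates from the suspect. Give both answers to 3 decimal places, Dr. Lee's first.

Dr. Lee: 0.592; Dr. Park: 0.659

The likelihood ratio for a 'match' result is 0.9/0.069 = 13.043.
Dr. Lee: prior odds 0.1/0.9 = 0.11111; posterior odds 1.4493; posterior probability 0.592.
Dr. Park: prior odds 0.129/0.871 = 0.14811; posterior odds 1.9318; posterior probability 0.659.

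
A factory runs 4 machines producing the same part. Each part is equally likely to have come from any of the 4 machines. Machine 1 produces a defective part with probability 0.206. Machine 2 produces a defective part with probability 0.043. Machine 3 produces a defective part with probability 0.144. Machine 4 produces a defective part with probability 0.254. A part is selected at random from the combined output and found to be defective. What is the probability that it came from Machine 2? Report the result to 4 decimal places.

Tabulate prior·likelihood by source: [1] prior 0.25, lik 0.206, product 0.05150; [2] prior 0.25, lik 0.043, product 0.01075; [3] prior 0.25, lik 0.144, product 0.03600; [4] prior 0.25, lik 0.254, product 0.06350.
Normalizing constant = 0.16175; the posterior for Machine 2 is its product over the sum, 0.01075/0.16175 = 0.0665.

Posterior probability ≈ 0.0665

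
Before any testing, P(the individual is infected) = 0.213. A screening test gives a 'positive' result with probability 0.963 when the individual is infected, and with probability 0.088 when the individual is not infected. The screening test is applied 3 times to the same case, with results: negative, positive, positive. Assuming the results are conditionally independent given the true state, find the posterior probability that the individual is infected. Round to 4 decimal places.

Let H be the event that the individual is infected; start with P(H) = 0.213. P('positive'|H) = 0.963, P('positive'|¬H) = 0.088.
Update on result 1 ('negative'): P(H) ← 0.037·0.2130 / (0.037·0.2130 + 0.912·0.7870) = 0.0078810/0.72563 = 0.0109.
Update on result 2 ('positive'): P(H) ← 0.963·0.0109 / (0.963·0.0109 + 0.088·0.9891) = 0.010459/0.097503 = 0.1073.
Update on result 3 ('positive'): P(H) ← 0.963·0.1073 / (0.963·0.1073 + 0.088·0.8927) = 0.10330/0.18186 = 0.5680.

Posterior P(H) ≈ 0.5680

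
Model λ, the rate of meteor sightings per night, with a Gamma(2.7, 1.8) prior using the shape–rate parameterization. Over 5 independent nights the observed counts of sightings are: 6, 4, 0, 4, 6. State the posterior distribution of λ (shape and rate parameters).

The Poisson likelihood adds the total count to the shape and the number of exposure periods to the rate. Here ∑xᵢ = 20 and n = 5, so shape 2.7→22.7 and rate 1.8→6.8.

Posterior: Gamma(shape=22.7, rate=6.8)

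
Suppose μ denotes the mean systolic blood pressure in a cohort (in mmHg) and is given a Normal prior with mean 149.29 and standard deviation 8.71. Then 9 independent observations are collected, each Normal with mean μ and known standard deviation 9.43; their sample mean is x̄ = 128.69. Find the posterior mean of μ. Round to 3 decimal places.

Posterior mean ≈ 131.064

Prior precision 1/τ₀² = 1/8.71² = 0.0131815; data precision n/σ² = 9/9.43² = 0.101209.
Posterior precision = 0.0131815 + 0.101209 = 0.114390.
Posterior mean = (0.0131815·149.29 + 0.101209·128.69) / 0.114390 = 131.064.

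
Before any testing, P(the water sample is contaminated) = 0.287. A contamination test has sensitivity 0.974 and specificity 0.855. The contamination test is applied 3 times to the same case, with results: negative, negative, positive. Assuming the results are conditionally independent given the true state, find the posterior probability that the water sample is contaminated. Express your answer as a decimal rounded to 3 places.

With H the event that the water sample is contaminated, the joint likelihood of the observed sequence is P(data|H) = 0.026·0.026·0.974 = 0.00065842 and P(data|¬H) = 0.855·0.855·0.145 = 0.10600.
Bayes: P(H|data) = 0.287·0.00065842 / (0.287·0.00065842 + 0.713·0.10600) = 0.00018897/0.075766 = 0.0025.

Posterior P(H) ≈ 0.002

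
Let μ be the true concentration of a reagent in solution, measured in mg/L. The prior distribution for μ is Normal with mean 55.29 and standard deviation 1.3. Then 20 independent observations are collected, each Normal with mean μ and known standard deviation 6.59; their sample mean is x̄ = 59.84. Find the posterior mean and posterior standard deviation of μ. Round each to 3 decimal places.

Prior precision 1/τ₀² = 1/1.3² = 0.591716; data precision n/σ² = 20/6.59² = 0.460531.
Posterior precision = 0.591716 + 0.460531 = 1.05225, giving posterior SD = 1/√1.05225 = 0.975.
Posterior mean = (0.591716·55.29 + 0.460531·59.84) / 1.05225 = 57.281.

Posterior mean ≈ 57.281; posterior SD ≈ 0.975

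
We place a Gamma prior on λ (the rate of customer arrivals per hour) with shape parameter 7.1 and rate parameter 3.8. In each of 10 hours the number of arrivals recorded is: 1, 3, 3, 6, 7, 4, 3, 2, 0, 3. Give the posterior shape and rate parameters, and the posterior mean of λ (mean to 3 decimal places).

Posterior: Gamma(shape=39.1, rate=13.8); mean ≈ 2.833

Total count ∑xᵢ = 32 over n = 10 hours.
Gamma is conjugate to the Poisson likelihood: posterior is Gamma(shape = 7.1+32 = 39.1, rate = 3.8+10 = 13.8).
Posterior mean = shape/rate = 39.1/13.8 = 2.833.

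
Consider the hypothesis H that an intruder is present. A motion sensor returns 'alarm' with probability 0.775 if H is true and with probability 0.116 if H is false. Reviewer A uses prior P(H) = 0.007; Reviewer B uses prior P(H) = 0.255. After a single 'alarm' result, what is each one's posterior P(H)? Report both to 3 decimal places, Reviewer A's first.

P('+'|H) = 0.775, P('+'|¬H) = 0.116.
Reviewer A: numerator 0.775·0.007 = 0.0054250; evidence = 0.0054250+0.116·0.993 = 0.12061; posterior = 0.045.
Reviewer B: numerator 0.775·0.255 = 0.19763; evidence = 0.19763+0.116·0.745 = 0.28405; posterior = 0.696.

Reviewer A: 0.045; Reviewer B: 0.696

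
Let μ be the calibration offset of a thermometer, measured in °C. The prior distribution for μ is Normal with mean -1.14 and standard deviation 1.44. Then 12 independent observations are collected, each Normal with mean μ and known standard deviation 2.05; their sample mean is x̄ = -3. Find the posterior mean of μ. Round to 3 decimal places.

Posterior mean ≈ -2.731

Prior precision 1/τ₀² = 1/1.44² = 0.482253; data precision n/σ² = 12/2.05² = 2.85544.
Posterior precision = 0.482253 + 2.85544 = 3.33770.
Posterior mean = (0.482253·-1.14 + 2.85544·-3) / 3.33770 = -2.731.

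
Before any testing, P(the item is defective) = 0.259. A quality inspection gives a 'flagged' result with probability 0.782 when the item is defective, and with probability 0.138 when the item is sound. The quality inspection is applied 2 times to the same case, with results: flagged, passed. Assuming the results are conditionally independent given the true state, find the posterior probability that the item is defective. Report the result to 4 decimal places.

Posterior P(H) ≈ 0.3337

Let H be the event that the item is defective; start with P(H) = 0.259. P('flagged'|H) = 0.782, P('flagged'|¬H) = 0.138.
Update on result 1 ('flagged'): P(H) ← 0.782·0.2590 / (0.782·0.2590 + 0.138·0.7410) = 0.20254/0.30480 = 0.6645.
Update on result 2 ('passed'): P(H) ← 0.218·0.6645 / (0.218·0.6645 + 0.862·0.3355) = 0.14486/0.43406 = 0.3337.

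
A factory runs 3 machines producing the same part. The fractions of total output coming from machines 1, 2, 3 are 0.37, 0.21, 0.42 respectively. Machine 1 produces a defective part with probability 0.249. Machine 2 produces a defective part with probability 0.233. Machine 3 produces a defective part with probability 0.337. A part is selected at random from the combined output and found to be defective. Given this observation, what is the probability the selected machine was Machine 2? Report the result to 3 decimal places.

Tabulate prior·likelihood by source: [1] prior 0.37, lik 0.249, product 0.09213; [2] prior 0.21, lik 0.233, product 0.04893; [3] prior 0.42, lik 0.337, product 0.1415.
Normalizing constant = 0.28260; the posterior for Machine 2 is its product over the sum, 0.04893/0.28260 = 0.173.

Posterior probability ≈ 0.173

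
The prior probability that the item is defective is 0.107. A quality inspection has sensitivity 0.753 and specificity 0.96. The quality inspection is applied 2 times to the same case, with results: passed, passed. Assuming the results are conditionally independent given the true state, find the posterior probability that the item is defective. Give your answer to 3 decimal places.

Let H be the event that the item is defective; start with P(H) = 0.107. P('flagged'|H) = 0.753, P('flagged'|¬H) = 0.04.
Update on result 1 ('passed'): P(H) ← 0.247·0.1070 / (0.247·0.1070 + 0.96·0.8930) = 0.026429/0.88371 = 0.0299.
Update on result 2 ('passed'): P(H) ← 0.247·0.0299 / (0.247·0.0299 + 0.96·0.9701) = 0.0073870/0.93868 = 0.0079.

Posterior P(H) ≈ 0.008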